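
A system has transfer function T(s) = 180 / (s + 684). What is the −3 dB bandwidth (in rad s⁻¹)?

684 rad s⁻¹

For a single-pole low-pass, the −3 dB point is at the pole: ω = 684 rad s⁻¹.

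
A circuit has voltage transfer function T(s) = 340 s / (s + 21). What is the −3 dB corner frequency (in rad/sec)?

21 rad/sec

For a single-pole high-pass, the −3 dB point is at the pole: ω = 21 rad/sec.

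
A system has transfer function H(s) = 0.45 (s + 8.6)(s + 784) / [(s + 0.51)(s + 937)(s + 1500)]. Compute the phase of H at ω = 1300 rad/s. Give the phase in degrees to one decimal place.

-36.6 deg

∠(j1300 + 8.6) = arctan(1300/8.6) = 89.62°
∠(j1300 + 784) = arctan(1300/784) = 58.91°
∠(j1300 + 0.51) = arctan(1300/0.51) = 89.98°
∠(j1300 + 937) = arctan(1300/937) = 54.22°
∠(j1300 + 1500) = arctan(1300/1500) = 40.91°
∠H(j1300) = 89.62° + 58.91° − (89.98° + 54.22° + 40.91°) = -36.58°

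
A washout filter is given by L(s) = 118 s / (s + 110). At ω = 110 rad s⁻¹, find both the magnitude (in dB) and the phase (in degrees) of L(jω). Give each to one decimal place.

|j110| = 110
|j110 + 110| = √(110² + 110²) = 155.6
|L(j110)| = 118 × 110 / 155.6 = 83.439
20 log₁₀(83.439) = 38.43 dB
∠(j110) = 90.00°
∠(j110 + 110) = arctan(110/110) = 45.00°
∠L(j110) = 90.00° − 45.00° = 45.00°

|L| = 38.4 dB, ∠L = 45.0 deg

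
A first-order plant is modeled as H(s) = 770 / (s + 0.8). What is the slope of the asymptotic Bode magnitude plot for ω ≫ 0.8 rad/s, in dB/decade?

-20 dB/decade

With 0 zeros and 1 pole, the high-frequency asymptotic slope is 20 × (0 − 1) = -20 dB/decade.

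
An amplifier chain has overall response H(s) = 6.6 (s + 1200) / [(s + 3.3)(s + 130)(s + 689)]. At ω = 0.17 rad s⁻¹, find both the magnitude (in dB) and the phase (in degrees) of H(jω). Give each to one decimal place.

|j0.17 + 1200| = √(0.17² + 1200²) = 1200
|j0.17 + 3.3| = √(0.17² + 3.3²) = 3.304
|j0.17 + 130| = √(0.17² + 130²) = 130
|j0.17 + 689| = √(0.17² + 689²) = 689
|H(j0.17)| = 6.6 × 1200 / (3.304 × 130 × 689) = 0.026759
20 log₁₀(0.026759) = -31.45 dB
∠(j0.17 + 1200) = arctan(0.17/1200) = 0.01°
∠(j0.17 + 3.3) = arctan(0.17/3.3) = 2.95°
∠(j0.17 + 130) = arctan(0.17/130) = 0.07°
∠(j0.17 + 689) = arctan(0.17/689) = 0.01°
∠H(j0.17) = 0.01° − (2.95° + 0.07° + 0.01°) = -3.03°

|H| = -31.5 dB, ∠H = -3.0°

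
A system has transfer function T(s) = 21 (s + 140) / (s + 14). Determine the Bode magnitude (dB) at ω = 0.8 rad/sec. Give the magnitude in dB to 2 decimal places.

46.43 dB

|j0.8 + 140| = √(0.8² + 140²) = 140
|j0.8 + 14| = √(0.8² + 14²) = 14.02
|T(j0.8)| = 21 × 140 / 14.02 = 209.66
20 log₁₀(209.66) = 46.430 dB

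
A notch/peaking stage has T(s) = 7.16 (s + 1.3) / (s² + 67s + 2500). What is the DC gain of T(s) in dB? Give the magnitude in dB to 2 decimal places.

T(0) = 7.16 × 1.3 / 2500 = 0.0037232
20 log₁₀(0.0037232) = -48.582 dB

-48.58 dB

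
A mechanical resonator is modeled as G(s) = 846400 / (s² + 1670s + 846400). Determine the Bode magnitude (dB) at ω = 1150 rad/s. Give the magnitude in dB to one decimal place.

-7.4 dB

|(j1150)² + 1670(j1150) + 846400| = |-4.761e+05 + j1.9205e+06| = 1.979e+06
|G(j1150)| = 846400 / 1.979e+06 = 0.42777
20 log₁₀(0.42777) = -7.38 dB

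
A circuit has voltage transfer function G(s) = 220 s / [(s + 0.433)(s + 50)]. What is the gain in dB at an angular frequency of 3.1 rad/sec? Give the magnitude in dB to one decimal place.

|j3.1| = 3.1
|j3.1 + 0.433| = √(3.1² + 0.433²) = 3.13
|j3.1 + 50| = √(3.1² + 50²) = 50.1
|G(j3.1)| = 220 × 3.1 / (3.13 × 50.1) = 4.3493
20 log₁₀(4.3493) = 12.77 dB

12.8 dB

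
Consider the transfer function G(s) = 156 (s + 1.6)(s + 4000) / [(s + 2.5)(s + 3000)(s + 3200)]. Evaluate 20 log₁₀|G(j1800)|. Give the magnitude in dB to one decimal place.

-25.5 dB

|j1800 + 1.6| = √(1800² + 1.6²) = 1800
|j1800 + 4000| = √(1800² + 4000²) = 4386
|j1800 + 2.5| = √(1800² + 2.5²) = 1800
|j1800 + 3000| = √(1800² + 3000²) = 3499
|j1800 + 3200| = √(1800² + 3200²) = 3672
|G(j1800)| = 156 × 1800 × 4386 / (1800 × 3499 × 3672) = 0.053271
20 log₁₀(0.053271) = -25.47 dB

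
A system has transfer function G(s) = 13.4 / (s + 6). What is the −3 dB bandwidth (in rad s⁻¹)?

For a single-pole low-pass, the −3 dB point is at the pole: ω = 6 rad s⁻¹.

6 rad s⁻¹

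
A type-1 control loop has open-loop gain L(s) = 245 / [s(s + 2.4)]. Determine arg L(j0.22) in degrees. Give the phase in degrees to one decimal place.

-95.2°

∠(j0.22 + 2.4) = arctan(0.22/2.4) = 5.24°
∠(j0.22) = 90.00°
∠L(j0.22) = − (5.24° + 90.00°) = -95.24°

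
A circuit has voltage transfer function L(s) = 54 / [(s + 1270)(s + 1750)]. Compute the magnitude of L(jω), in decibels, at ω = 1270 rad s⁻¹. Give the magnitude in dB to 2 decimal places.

-97.14 dB

|j1270 + 1270| = √(1270² + 1270²) = 1796
|j1270 + 1750| = √(1270² + 1750²) = 2162
|L(j1270)| = 54 / (1796 × 2162) = 1.3905e-05
20 log₁₀(1.3905e-05) = -97.137 dB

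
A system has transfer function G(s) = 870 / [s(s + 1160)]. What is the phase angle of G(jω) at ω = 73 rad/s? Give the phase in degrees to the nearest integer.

-94°

∠(j73 + 1160) = arctan(73/1160) = 3.60°
∠(j73) = 90.00°
∠G(j73) = − (3.60° + 90.00°) = -93.60°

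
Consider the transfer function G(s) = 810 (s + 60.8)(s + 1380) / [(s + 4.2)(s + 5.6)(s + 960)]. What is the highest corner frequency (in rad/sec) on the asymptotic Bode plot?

Break frequencies occur at each pole and zero magnitude: 4.2 rad/sec, 5.6 rad/sec, 60.8 rad/sec, 960 rad/sec, 1380 rad/sec.
The highest is 1380 rad/sec.

1380 rad/sec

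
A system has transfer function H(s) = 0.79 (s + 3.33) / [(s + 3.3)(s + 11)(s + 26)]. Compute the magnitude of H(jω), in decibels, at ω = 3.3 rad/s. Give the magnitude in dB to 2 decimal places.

-51.58 dB

|j3.3 + 3.33| = √(3.3² + 3.33²) = 4.688
|j3.3 + 3.3| = √(3.3² + 3.3²) = 4.667
|j3.3 + 11| = √(3.3² + 11²) = 11.48
|j3.3 + 26| = √(3.3² + 26²) = 26.21
|H(j3.3)| = 0.79 × 4.688 / (4.667 × 11.48 × 26.21) = 0.0026366
20 log₁₀(0.0026366) = -51.579 dB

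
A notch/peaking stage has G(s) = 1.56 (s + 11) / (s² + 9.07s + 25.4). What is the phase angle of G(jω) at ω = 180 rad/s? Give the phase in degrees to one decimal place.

∠(j180 + 11) = arctan(180/11) = 86.50°
∠[(j180)² + 9.07(j180) + 25.4] = ∠[-32375 + j1632.6] = 177.11°
∠G(j180) = 86.50° − 177.11° = -90.61°

-90.6°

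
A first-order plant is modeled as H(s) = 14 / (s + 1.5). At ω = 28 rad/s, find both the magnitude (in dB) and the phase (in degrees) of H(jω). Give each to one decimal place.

|j28 + 1.5| = √(28² + 1.5²) = 28.04
|H(j28)| = 14 / 28.04 = 0.49928
20 log₁₀(0.49928) = -6.03 dB
∠(j28 + 1.5) = arctan(28/1.5) = 86.93°
∠H(j28) = −86.93° = -86.93°

|H| = -6.0 dB, ∠H = -86.9°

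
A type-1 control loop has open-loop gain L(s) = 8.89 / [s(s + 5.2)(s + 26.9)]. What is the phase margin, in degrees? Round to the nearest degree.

Gain crossover: |L(jω)| = 1 at ω ≈ 0.0635 rad s⁻¹.
∠L(j0.0635) = −90° − arctan(0.0635/5.2) − arctan(0.0635/26.9) ≈ -90.84°
PM = 180° + (-90.84°) = 89.16°

89 deg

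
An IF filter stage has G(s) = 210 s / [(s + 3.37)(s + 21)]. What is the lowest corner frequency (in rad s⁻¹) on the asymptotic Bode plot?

3.37 rad s⁻¹

Break frequencies occur at each pole and zero magnitude: 3.37 rad s⁻¹, 21 rad s⁻¹.
The lowest is 3.37 rad s⁻¹.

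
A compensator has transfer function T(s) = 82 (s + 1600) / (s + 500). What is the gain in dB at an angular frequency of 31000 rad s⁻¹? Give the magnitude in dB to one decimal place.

38.3 dB

|j31000 + 1600| = √(31000² + 1600²) = 3.104e+04
|j31000 + 500| = √(31000² + 500²) = 3.1e+04
|T(j31000)| = 82 × 3.104e+04 / 3.1e+04 = 82.098
20 log₁₀(82.098) = 38.29 dB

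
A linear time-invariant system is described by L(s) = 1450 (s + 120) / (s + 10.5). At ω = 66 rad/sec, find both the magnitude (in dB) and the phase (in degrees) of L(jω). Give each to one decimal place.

|j66 + 120| = √(66² + 120²) = 137
|j66 + 10.5| = √(66² + 10.5²) = 66.83
|L(j66)| = 1450 × 137 / 66.83 = 2971.4
20 log₁₀(2971.4) = 69.46 dB
∠(j66 + 120) = arctan(66/120) = 28.81°
∠(j66 + 10.5) = arctan(66/10.5) = 80.96°
∠L(j66) = 28.81° − 80.96° = -52.15°

|L| = 69.5 dB, ∠L = -52.1°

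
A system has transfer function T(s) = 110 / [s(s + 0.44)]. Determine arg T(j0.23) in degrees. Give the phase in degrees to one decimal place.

-117.6°

∠(j0.23 + 0.44) = arctan(0.23/0.44) = 27.60°
∠(j0.23) = 90.00°
∠T(j0.23) = − (27.60° + 90.00°) = -117.60°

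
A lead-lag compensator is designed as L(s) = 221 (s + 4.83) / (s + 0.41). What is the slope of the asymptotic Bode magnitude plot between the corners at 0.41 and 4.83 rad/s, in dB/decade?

In this band the factors already past their corner are: pole at 0.41; net slope = -20 dB/decade.

-20 dB/decade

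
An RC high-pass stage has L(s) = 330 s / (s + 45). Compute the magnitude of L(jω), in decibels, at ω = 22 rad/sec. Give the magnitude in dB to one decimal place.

|j22| = 22
|j22 + 45| = √(22² + 45²) = 50.09
|L(j22)| = 330 × 22 / 50.09 = 144.94
20 log₁₀(144.94) = 43.22 dB

43.2 dB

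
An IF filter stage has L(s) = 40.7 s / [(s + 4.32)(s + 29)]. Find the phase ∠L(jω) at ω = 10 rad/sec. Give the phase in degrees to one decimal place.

4.3 deg

∠(j10) = 90.00°
∠(j10 + 4.32) = arctan(10/4.32) = 66.64°
∠(j10 + 29) = arctan(10/29) = 19.03°
∠L(j10) = 90.00° − (66.64° + 19.03°) = 4.34°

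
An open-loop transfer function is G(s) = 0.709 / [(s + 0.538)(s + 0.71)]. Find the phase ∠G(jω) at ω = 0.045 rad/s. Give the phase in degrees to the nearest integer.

-8°

∠(j0.045 + 0.538) = arctan(0.045/0.538) = 4.78°
∠(j0.045 + 0.71) = arctan(0.045/0.71) = 3.63°
∠G(j0.045) = − (4.78° + 3.63°) = -8.41°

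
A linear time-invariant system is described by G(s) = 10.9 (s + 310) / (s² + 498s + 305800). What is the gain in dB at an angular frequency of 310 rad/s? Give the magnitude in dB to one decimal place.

|j310 + 310| = √(310² + 310²) = 438.4
|(j310)² + 498(j310) + 305800| = |2.097e+05 + j1.5438e+05| = 2.604e+05
|G(j310)| = 10.9 × 438.4 / 2.604e+05 = 0.018351
20 log₁₀(0.018351) = -34.73 dB

-34.7 dB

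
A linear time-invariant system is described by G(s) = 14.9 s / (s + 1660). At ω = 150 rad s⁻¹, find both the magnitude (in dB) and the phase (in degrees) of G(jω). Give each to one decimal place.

|G| = 2.5 dB, ∠G = 84.8 deg

|j150| = 150
|j150 + 1660| = √(150² + 1660²) = 1667
|G(j150)| = 14.9 × 150 / 1667 = 1.3409
20 log₁₀(1.3409) = 2.55 dB
∠(j150) = 90.00°
∠(j150 + 1660) = arctan(150/1660) = 5.16°
∠G(j150) = 90.00° − 5.16° = 84.84°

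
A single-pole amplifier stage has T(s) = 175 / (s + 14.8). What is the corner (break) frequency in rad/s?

The single real pole at s = −14.8 gives a corner at ω = 14.8 rad/s.

14.8 rad/s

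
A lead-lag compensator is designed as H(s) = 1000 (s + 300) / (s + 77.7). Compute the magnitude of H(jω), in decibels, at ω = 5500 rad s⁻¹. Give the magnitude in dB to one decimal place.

60.0 dB

|j5500 + 300| = √(5500² + 300²) = 5508
|j5500 + 77.7| = √(5500² + 77.7²) = 5501
|H(j5500)| = 1000 × 5508 / 5501 = 1001.4
20 log₁₀(1001.4) = 60.01 dB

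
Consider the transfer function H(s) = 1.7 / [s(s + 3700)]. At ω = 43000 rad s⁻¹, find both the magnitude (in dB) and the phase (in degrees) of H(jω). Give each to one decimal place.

|H| = -180.8 dB, ∠H = -175.1°

|j43000 + 3700| = √(43000² + 3700²) = 4.316e+04
|j43000| = 4.3e+04
|H(j43000)| = 1.7 / (4.316e+04 × 4.3e+04) = 9.1603e-10
20 log₁₀(9.1603e-10) = -180.76 dB
∠(j43000 + 3700) = arctan(43000/3700) = 85.08°
∠(j43000) = 90.00°
∠H(j43000) = − (85.08° + 90.00°) = -175.08°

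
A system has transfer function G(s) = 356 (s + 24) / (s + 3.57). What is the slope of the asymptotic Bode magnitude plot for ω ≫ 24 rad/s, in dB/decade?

With 1 zero and 1 pole, the high-frequency asymptotic slope is 20 × (1 − 1) = 0 dB/decade.

0 dB/decade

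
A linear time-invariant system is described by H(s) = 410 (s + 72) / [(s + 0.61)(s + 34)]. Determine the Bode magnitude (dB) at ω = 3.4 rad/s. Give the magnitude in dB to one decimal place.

|j3.4 + 72| = √(3.4² + 72²) = 72.08
|j3.4 + 0.61| = √(3.4² + 0.61²) = 3.454
|j3.4 + 34| = √(3.4² + 34²) = 34.17
|H(j3.4)| = 410 × 72.08 / (3.454 × 34.17) = 250.38
20 log₁₀(250.38) = 47.97 dB

48.0 dB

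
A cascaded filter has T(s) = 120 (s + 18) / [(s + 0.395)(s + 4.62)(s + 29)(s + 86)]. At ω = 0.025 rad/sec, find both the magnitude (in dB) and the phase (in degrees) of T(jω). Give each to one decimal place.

|j0.025 + 18| = √(0.025² + 18²) = 18
|j0.025 + 0.395| = √(0.025² + 0.395²) = 0.3958
|j0.025 + 4.62| = √(0.025² + 4.62²) = 4.62
|j0.025 + 29| = √(0.025² + 29²) = 29
|j0.025 + 86| = √(0.025² + 86²) = 86
|T(j0.025)| = 120 × 18 / (0.3958 × 4.62 × 29 × 86) = 0.47364
20 log₁₀(0.47364) = -6.49 dB
∠(j0.025 + 18) = arctan(0.025/18) = 0.08°
∠(j0.025 + 0.395) = arctan(0.025/0.395) = 3.62°
∠(j0.025 + 4.62) = arctan(0.025/4.62) = 0.31°
∠(j0.025 + 29) = arctan(0.025/29) = 0.05°
∠(j0.025 + 86) = arctan(0.025/86) = 0.02°
∠T(j0.025) = 0.08° − (3.62° + 0.31° + 0.05° + 0.02°) = -3.92°

|T| = -6.5 dB, ∠T = -3.9°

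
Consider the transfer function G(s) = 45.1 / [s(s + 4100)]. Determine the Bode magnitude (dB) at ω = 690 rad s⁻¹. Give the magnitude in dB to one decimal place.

-96.1 dB

|j690 + 4100| = √(690² + 4100²) = 4158
|j690| = 690
|G(j690)| = 45.1 / (4158 × 690) = 1.5721e-05
20 log₁₀(1.5721e-05) = -96.07 dB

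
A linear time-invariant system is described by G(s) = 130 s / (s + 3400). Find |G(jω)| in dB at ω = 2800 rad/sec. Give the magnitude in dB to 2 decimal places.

38.34 dB

|j2800| = 2800
|j2800 + 3400| = √(2800² + 3400²) = 4405
|G(j2800)| = 130 × 2800 / 4405 = 82.642
20 log₁₀(82.642) = 38.344 dB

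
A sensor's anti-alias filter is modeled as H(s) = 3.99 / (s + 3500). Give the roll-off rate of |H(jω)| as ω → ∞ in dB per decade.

With 0 zeros and 1 pole, the high-frequency asymptotic slope is 20 × (0 − 1) = -20 dB/decade.

-20 dB/decade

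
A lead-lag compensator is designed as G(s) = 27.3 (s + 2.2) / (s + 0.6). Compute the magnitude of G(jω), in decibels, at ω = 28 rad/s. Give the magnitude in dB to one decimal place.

|j28 + 2.2| = √(28² + 2.2²) = 28.09
|j28 + 0.6| = √(28² + 0.6²) = 28.01
|G(j28)| = 27.3 × 28.09 / 28.01 = 27.378
20 log₁₀(27.378) = 28.75 dB

28.7 dB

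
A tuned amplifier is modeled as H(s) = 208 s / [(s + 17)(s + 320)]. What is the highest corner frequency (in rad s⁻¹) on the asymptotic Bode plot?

320 rad s⁻¹

Break frequencies occur at each pole and zero magnitude: 17 rad s⁻¹, 320 rad s⁻¹.
The highest is 320 rad s⁻¹.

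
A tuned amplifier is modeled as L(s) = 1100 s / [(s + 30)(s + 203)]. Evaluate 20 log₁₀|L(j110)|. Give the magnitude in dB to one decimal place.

|j110| = 110
|j110 + 30| = √(110² + 30²) = 114
|j110 + 203| = √(110² + 203²) = 230.9
|L(j110)| = 1100 × 110 / (114 × 230.9) = 4.5964
20 log₁₀(4.5964) = 13.25 dB

13.2 dB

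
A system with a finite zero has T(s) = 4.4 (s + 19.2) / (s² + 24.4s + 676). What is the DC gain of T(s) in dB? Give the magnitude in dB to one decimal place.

T(0) = 4.4 × 19.2 / 676 = 0.12497
20 log₁₀(0.12497) = -18.06 dB

-18.1 dB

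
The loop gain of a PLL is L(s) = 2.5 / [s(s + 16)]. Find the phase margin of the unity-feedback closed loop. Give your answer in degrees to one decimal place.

89.4°

Gain crossover: |L(jω)| = 1 at ω ≈ 0.156 rad/s.
∠L(j0.156) = −90° − arctan(0.156/16) ≈ -90.56°
PM = 180° + (-90.56°) = 89.44°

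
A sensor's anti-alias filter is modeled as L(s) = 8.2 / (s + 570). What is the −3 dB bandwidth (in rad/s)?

For a single-pole low-pass, the −3 dB point is at the pole: ω = 570 rad/s.

570 rad/s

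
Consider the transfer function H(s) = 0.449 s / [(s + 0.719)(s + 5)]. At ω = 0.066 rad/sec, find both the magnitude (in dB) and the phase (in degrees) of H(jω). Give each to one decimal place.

|j0.066| = 0.066
|j0.066 + 0.719| = √(0.066² + 0.719²) = 0.722
|j0.066 + 5| = √(0.066² + 5²) = 5
|H(j0.066)| = 0.449 × 0.066 / (0.722 × 5) = 0.0082079
20 log₁₀(0.0082079) = -41.72 dB
∠(j0.066) = 90.00°
∠(j0.066 + 0.719) = arctan(0.066/0.719) = 5.24°
∠(j0.066 + 5) = arctan(0.066/5) = 0.76°
∠H(j0.066) = 90.00° − (5.24° + 0.76°) = 84.00°

|H| = -41.7 dB, ∠H = 84.0°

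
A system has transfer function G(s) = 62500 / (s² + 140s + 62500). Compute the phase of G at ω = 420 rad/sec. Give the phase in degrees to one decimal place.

∠[(j420)² + 140(j420) + 62500] = ∠[-1.139e+05 + j58800] = 152.70°
∠G(j420) = −152.70° = -152.70°

-152.7°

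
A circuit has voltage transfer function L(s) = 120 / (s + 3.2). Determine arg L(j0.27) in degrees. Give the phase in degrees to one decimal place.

-4.8°

∠(j0.27 + 3.2) = arctan(0.27/3.2) = 4.82°
∠L(j0.27) = −4.82° = -4.82°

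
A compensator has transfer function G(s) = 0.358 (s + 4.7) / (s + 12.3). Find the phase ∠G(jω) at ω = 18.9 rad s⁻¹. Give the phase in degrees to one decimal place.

∠(j18.9 + 4.7) = arctan(18.9/4.7) = 76.04°
∠(j18.9 + 12.3) = arctan(18.9/12.3) = 56.94°
∠G(j18.9) = 76.04° − 56.94° = 19.09°

19.1°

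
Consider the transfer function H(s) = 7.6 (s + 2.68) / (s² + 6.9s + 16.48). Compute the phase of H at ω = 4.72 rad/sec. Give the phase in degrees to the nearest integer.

-40°

∠(j4.72 + 2.68) = arctan(4.72/2.68) = 60.41°
∠[(j4.72)² + 6.9(j4.72) + 16.48] = ∠[-5.7984 + j32.568] = 100.10°
∠H(j4.72) = 60.41° − 100.10° = -39.68°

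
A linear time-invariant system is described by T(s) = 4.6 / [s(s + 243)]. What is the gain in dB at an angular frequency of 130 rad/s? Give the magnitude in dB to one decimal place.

-77.8 dB

|j130 + 243| = √(130² + 243²) = 275.6
|j130| = 130
|T(j130)| = 4.6 / (275.6 × 130) = 0.0001284
20 log₁₀(0.0001284) = -77.83 dB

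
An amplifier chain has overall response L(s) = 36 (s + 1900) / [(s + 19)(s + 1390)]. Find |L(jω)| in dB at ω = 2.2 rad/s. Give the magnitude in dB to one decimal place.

8.2 dB

|j2.2 + 1900| = √(2.2² + 1900²) = 1900
|j2.2 + 19| = √(2.2² + 19²) = 19.13
|j2.2 + 1390| = √(2.2² + 1390²) = 1390
|L(j2.2)| = 36 × 1900 / (19.13 × 1390) = 2.5727
20 log₁₀(2.5727) = 8.21 dB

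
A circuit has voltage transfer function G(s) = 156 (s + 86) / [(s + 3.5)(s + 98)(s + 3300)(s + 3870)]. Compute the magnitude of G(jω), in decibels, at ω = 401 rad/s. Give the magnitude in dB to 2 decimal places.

-150.49 dB

|j401 + 86| = √(401² + 86²) = 410.1
|j401 + 3.5| = √(401² + 3.5²) = 401
|j401 + 98| = √(401² + 98²) = 412.8
|j401 + 3300| = √(401² + 3300²) = 3324
|j401 + 3870| = √(401² + 3870²) = 3891
|G(j401)| = 156 × 410.1 / (401 × 412.8 × 3324 × 3891) = 2.9882e-08
20 log₁₀(2.9882e-08) = -150.492 dB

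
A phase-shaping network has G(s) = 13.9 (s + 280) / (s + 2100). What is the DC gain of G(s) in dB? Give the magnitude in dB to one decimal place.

G(0) = 13.9 × 280 / 2100 = 1.8533
20 log₁₀(1.8533) = 5.36 dB

5.4 dB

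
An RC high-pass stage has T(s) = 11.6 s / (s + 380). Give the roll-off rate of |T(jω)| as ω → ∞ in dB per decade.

0 dB/decade

With 1 zero and 1 pole, the high-frequency asymptotic slope is 20 × (1 − 1) = 0 dB/decade.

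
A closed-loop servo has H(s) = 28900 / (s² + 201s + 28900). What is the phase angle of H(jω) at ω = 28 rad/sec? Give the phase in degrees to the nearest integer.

-11°

∠[(j28)² + 201(j28) + 28900] = ∠[28116 + j5628] = 11.32°
∠H(j28) = −11.32° = -11.32°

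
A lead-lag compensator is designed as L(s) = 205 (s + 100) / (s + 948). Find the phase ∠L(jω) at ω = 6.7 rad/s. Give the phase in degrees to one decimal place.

3.4 deg

∠(j6.7 + 100) = arctan(6.7/100) = 3.83°
∠(j6.7 + 948) = arctan(6.7/948) = 0.40°
∠L(j6.7) = 3.83° − 0.40° = 3.43°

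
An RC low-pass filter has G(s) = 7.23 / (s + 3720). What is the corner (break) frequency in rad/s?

The single real pole at s = −3720 gives a corner at ω = 3720 rad/s.

3720 rad/s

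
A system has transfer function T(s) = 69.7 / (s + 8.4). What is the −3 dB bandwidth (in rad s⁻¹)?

8.4 rad s⁻¹

For a single-pole low-pass, the −3 dB point is at the pole: ω = 8.4 rad s⁻¹.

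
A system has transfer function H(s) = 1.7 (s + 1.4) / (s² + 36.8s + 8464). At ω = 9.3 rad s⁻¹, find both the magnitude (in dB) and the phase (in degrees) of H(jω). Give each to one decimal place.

|H| = -54.4 dB, ∠H = 79.1 deg

|j9.3 + 1.4| = √(9.3² + 1.4²) = 9.405
|(j9.3)² + 36.8(j9.3) + 8464| = |8377.5 + j342.24| = 8384
|H(j9.3)| = 1.7 × 9.405 / 8384 = 0.0019069
20 log₁₀(0.0019069) = -54.39 dB
∠(j9.3 + 1.4) = arctan(9.3/1.4) = 81.44°
∠[(j9.3)² + 36.8(j9.3) + 8464] = ∠[8377.5 + j342.24] = 2.34°
∠H(j9.3) = 81.44° − 2.34° = 79.10°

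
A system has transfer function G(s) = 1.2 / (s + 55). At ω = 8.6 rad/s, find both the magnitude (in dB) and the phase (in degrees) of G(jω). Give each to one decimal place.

|G| = -33.3 dB, ∠G = -8.9°

|j8.6 + 55| = √(8.6² + 55²) = 55.67
|G(j8.6)| = 1.2 / 55.67 = 0.021556
20 log₁₀(0.021556) = -33.33 dB
∠(j8.6 + 55) = arctan(8.6/55) = 8.89°
∠G(j8.6) = −8.89° = -8.89°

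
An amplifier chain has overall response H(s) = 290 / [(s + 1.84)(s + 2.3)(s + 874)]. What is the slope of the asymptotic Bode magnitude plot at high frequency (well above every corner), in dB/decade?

With 0 zeros and 3 poles, the high-frequency asymptotic slope is 20 × (0 − 3) = -60 dB/decade.

-60 dB/decade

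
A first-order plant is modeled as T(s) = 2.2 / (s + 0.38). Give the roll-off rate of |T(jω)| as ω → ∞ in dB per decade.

-20 dB/decade

With 0 zeros and 1 pole, the high-frequency asymptotic slope is 20 × (0 − 1) = -20 dB/decade.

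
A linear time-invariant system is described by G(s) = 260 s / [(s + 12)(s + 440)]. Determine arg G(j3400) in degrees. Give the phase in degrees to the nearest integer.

∠(j3400) = 90.00°
∠(j3400 + 12) = arctan(3400/12) = 89.80°
∠(j3400 + 440) = arctan(3400/440) = 82.63°
∠G(j3400) = 90.00° − (89.80° + 82.63°) = -82.42°

-82°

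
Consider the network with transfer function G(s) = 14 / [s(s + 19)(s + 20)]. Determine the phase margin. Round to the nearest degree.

Gain crossover: |G(jω)| = 1 at ω ≈ 0.0368 rad s⁻¹.
∠G(j0.0368) = −90° − arctan(0.0368/19) − arctan(0.0368/20) ≈ -90.22°
PM = 180° + (-90.22°) = 89.78°

90°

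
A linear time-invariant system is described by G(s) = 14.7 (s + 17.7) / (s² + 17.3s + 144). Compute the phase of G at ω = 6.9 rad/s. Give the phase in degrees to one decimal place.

∠(j6.9 + 17.7) = arctan(6.9/17.7) = 21.30°
∠[(j6.9)² + 17.3(j6.9) + 144] = ∠[96.39 + j119.37] = 51.08°
∠G(j6.9) = 21.30° − 51.08° = -29.78°

-29.8°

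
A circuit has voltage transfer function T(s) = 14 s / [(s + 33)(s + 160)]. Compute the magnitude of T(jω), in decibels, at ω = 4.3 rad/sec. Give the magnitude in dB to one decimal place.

|j4.3| = 4.3
|j4.3 + 33| = √(4.3² + 33²) = 33.28
|j4.3 + 160| = √(4.3² + 160²) = 160.1
|T(j4.3)| = 14 × 4.3 / (33.28 × 160.1) = 0.011302
20 log₁₀(0.011302) = -38.94 dB

-38.9 dB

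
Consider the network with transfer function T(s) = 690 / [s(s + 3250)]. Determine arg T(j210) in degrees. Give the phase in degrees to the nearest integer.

-94°

∠(j210 + 3250) = arctan(210/3250) = 3.70°
∠(j210) = 90.00°
∠T(j210) = − (3.70° + 90.00°) = -93.70°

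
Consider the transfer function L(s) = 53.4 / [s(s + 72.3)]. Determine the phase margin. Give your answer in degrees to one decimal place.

89.4°

Gain crossover: |L(jω)| = 1 at ω ≈ 0.739 rad/s.
∠L(j0.739) = −90° − arctan(0.739/72.3) ≈ -90.59°
PM = 180° + (-90.59°) = 89.41°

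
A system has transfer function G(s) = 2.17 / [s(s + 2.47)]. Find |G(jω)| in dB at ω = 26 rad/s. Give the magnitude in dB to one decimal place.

|j26 + 2.47| = √(26² + 2.47²) = 26.12
|j26| = 26
|G(j26)| = 2.17 / (26.12 × 26) = 0.0031957
20 log₁₀(0.0031957) = -49.91 dB

-49.9 dB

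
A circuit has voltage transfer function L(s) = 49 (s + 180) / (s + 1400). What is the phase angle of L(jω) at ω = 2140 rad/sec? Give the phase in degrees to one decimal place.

28.4°

∠(j2140 + 180) = arctan(2140/180) = 85.19°
∠(j2140 + 1400) = arctan(2140/1400) = 56.81°
∠L(j2140) = 85.19° − 56.81° = 28.38°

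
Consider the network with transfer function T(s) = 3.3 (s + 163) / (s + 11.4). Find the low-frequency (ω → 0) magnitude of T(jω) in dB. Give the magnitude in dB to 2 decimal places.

T(0) = 3.3 × 163 / 11.4 = 47.184
20 log₁₀(47.184) = 33.476 dB

33.48 dB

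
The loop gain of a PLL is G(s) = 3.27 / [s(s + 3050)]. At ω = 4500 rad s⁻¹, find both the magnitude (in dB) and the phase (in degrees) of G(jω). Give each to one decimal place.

|G| = -137.5 dB, ∠G = -145.9 deg

|j4500 + 3050| = √(4500² + 3050²) = 5436
|j4500| = 4500
|G(j4500)| = 3.27 / (5436 × 4500) = 1.3367e-07
20 log₁₀(1.3367e-07) = -137.48 dB
∠(j4500 + 3050) = arctan(4500/3050) = 55.87°
∠(j4500) = 90.00°
∠G(j4500) = − (55.87° + 90.00°) = -145.87°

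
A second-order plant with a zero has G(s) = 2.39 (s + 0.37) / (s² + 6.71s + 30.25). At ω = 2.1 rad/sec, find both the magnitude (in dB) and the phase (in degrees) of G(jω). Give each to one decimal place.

|G| = -15.2 dB, ∠G = 51.4°

|j2.1 + 0.37| = √(2.1² + 0.37²) = 2.132
|(j2.1)² + 6.71(j2.1) + 30.25| = |25.84 + j14.091| = 29.43
|G(j2.1)| = 2.39 × 2.132 / 29.43 = 0.17315
20 log₁₀(0.17315) = -15.23 dB
∠(j2.1 + 0.37) = arctan(2.1/0.37) = 80.01°
∠[(j2.1)² + 6.71(j2.1) + 30.25] = ∠[25.84 + j14.091] = 28.60°
∠G(j2.1) = 80.01° − 28.60° = 51.40°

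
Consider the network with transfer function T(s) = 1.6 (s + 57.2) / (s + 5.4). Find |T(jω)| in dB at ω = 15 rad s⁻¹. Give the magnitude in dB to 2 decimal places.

|j15 + 57.2| = √(15² + 57.2²) = 59.13
|j15 + 5.4| = √(15² + 5.4²) = 15.94
|T(j15)| = 1.6 × 59.13 / 15.94 = 5.9348
20 log₁₀(5.9348) = 15.468 dB

15.47 dB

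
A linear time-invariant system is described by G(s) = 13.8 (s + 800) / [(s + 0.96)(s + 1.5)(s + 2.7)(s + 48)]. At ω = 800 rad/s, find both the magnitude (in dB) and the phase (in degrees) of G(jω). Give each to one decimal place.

|G| = -148.4 dB, ∠G = -311.2°

|j800 + 800| = √(800² + 800²) = 1131
|j800 + 0.96| = √(800² + 0.96²) = 800
|j800 + 1.5| = √(800² + 1.5²) = 800
|j800 + 2.7| = √(800² + 2.7²) = 800
|j800 + 48| = √(800² + 48²) = 801.4
|G(j800)| = 13.8 × 1131 / (800 × 800 × 800 × 801.4) = 3.8049e-08
20 log₁₀(3.8049e-08) = -148.39 dB
∠(j800 + 800) = arctan(800/800) = 45.00°
∠(j800 + 0.96) = arctan(800/0.96) = 89.93°
∠(j800 + 1.5) = arctan(800/1.5) = 89.89°
∠(j800 + 2.7) = arctan(800/2.7) = 89.81°
∠(j800 + 48) = arctan(800/48) = 86.57°
∠G(j800) = 45.00° − (89.93° + 89.89° + 89.81° + 86.57°) = -311.20°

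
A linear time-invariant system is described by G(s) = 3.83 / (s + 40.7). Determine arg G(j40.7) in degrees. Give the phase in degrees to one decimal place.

-45.0°

∠(j40.7 + 40.7) = arctan(40.7/40.7) = 45.00°
∠G(j40.7) = −45.00° = -45.00°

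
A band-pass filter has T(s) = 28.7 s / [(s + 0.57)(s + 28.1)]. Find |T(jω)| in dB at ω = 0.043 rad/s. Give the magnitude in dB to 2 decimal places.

-22.29 dB

|j0.043| = 0.043
|j0.043 + 0.57| = √(0.043² + 0.57²) = 0.5716
|j0.043 + 28.1| = √(0.043² + 28.1²) = 28.1
|T(j0.043)| = 28.7 × 0.043 / (0.5716 × 28.1) = 0.076831
20 log₁₀(0.076831) = -22.289 dB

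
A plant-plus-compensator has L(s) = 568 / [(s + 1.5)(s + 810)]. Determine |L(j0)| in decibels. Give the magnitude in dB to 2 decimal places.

L(0) = 568 / (1.5 × 810) = 0.46749
20 log₁₀(0.46749) = -6.605 dB

-6.60 dB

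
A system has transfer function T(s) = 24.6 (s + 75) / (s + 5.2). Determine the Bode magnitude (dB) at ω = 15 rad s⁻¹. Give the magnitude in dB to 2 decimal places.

41.48 dB

|j15 + 75| = √(15² + 75²) = 76.49
|j15 + 5.2| = √(15² + 5.2²) = 15.88
|T(j15)| = 24.6 × 76.49 / 15.88 = 118.52
20 log₁₀(118.52) = 41.476 dB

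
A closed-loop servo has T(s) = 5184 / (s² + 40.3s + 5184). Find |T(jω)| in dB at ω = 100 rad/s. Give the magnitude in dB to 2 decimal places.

|(j100)² + 40.3(j100) + 5184| = |-4816 + j4030| = 6280
|T(j100)| = 5184 / 6280 = 0.82552
20 log₁₀(0.82552) = -1.665 dB

-1.67 dB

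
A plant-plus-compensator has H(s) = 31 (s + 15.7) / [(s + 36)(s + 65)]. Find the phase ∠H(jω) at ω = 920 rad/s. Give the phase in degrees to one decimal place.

-84.7 deg

∠(j920 + 15.7) = arctan(920/15.7) = 89.02°
∠(j920 + 36) = arctan(920/36) = 87.76°
∠(j920 + 65) = arctan(920/65) = 85.96°
∠H(j920) = 89.02° − (87.76° + 85.96°) = -84.70°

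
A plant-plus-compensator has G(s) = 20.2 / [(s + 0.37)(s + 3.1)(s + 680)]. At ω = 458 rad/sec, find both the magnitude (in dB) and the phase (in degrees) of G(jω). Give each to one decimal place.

|j458 + 0.37| = √(458² + 0.37²) = 458
|j458 + 3.1| = √(458² + 3.1²) = 458
|j458 + 680| = √(458² + 680²) = 819.9
|G(j458)| = 20.2 / (458 × 458 × 819.9) = 1.1746e-07
20 log₁₀(1.1746e-07) = -138.60 dB
∠(j458 + 0.37) = arctan(458/0.37) = 89.95°
∠(j458 + 3.1) = arctan(458/3.1) = 89.61°
∠(j458 + 680) = arctan(458/680) = 33.96°
∠G(j458) = − (89.95° + 89.61° + 33.96°) = -213.53°

|G| = -138.6 dB, ∠G = -213.5 deg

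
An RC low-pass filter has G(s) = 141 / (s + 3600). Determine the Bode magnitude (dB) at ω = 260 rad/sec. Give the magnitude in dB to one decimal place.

-28.2 dB

|j260 + 3600| = √(260² + 3600²) = 3609
|G(j260)| = 141 / 3609 = 0.039065
20 log₁₀(0.039065) = -28.16 dB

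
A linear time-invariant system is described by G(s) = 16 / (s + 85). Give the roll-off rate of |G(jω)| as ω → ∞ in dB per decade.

-20 dB/decade

With 0 zeros and 1 pole, the high-frequency asymptotic slope is 20 × (0 − 1) = -20 dB/decade.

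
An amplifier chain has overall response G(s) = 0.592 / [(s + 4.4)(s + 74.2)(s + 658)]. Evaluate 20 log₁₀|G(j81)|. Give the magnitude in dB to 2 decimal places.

|j81 + 4.4| = √(81² + 4.4²) = 81.12
|j81 + 74.2| = √(81² + 74.2²) = 109.8
|j81 + 658| = √(81² + 658²) = 663
|G(j81)| = 0.592 / (81.12 × 109.8 × 663) = 1.0021e-07
20 log₁₀(1.0021e-07) = -139.982 dB

-139.98 dB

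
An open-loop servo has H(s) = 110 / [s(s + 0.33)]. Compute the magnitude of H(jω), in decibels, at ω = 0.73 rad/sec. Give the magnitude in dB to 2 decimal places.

|j0.73 + 0.33| = √(0.73² + 0.33²) = 0.8011
|j0.73| = 0.73
|H(j0.73)| = 110 / (0.8011 × 0.73) = 188.09
20 log₁₀(188.09) = 45.487 dB

45.49 dB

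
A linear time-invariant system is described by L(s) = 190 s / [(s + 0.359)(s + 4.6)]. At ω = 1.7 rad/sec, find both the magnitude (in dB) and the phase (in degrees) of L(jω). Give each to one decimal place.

|j1.7| = 1.7
|j1.7 + 0.359| = √(1.7² + 0.359²) = 1.737
|j1.7 + 4.6| = √(1.7² + 4.6²) = 4.904
|L(j1.7)| = 190 × 1.7 / (1.737 × 4.904) = 37.907
20 log₁₀(37.907) = 31.57 dB
∠(j1.7) = 90.00°
∠(j1.7 + 0.359) = arctan(1.7/0.359) = 78.08°
∠(j1.7 + 4.6) = arctan(1.7/4.6) = 20.28°
∠L(j1.7) = 90.00° − (78.08° + 20.28°) = -8.36°

|L| = 31.6 dB, ∠L = -8.4°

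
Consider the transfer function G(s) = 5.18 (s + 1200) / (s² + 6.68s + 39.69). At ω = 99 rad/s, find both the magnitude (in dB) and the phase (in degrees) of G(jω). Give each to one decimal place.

|G| = -3.9 dB, ∠G = -171.4°

|j99 + 1200| = √(99² + 1200²) = 1204
|(j99)² + 6.68(j99) + 39.69| = |-9761.3 + j661.32| = 9784
|G(j99)| = 5.18 × 1204 / 9784 = 0.6375
20 log₁₀(0.6375) = -3.91 dB
∠(j99 + 1200) = arctan(99/1200) = 4.72°
∠[(j99)² + 6.68(j99) + 39.69] = ∠[-9761.3 + j661.32] = 176.12°
∠G(j99) = 4.72° − 176.12° = -171.41°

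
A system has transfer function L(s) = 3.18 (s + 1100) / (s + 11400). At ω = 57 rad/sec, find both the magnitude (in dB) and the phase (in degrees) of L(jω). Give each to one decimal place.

|L| = -10.3 dB, ∠L = 2.7 deg

|j57 + 1100| = √(57² + 1100²) = 1101
|j57 + 11400| = √(57² + 11400²) = 1.14e+04
|L(j57)| = 3.18 × 1101 / 1.14e+04 = 0.30725
20 log₁₀(0.30725) = -10.25 dB
∠(j57 + 1100) = arctan(57/1100) = 2.97°
∠(j57 + 11400) = arctan(57/11400) = 0.29°
∠L(j57) = 2.97° − 0.29° = 2.68°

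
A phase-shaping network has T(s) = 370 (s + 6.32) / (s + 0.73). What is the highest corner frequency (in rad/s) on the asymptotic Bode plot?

Break frequencies occur at each pole and zero magnitude: 0.73 rad/s, 6.32 rad/s.
The highest is 6.32 rad/s.

6.32 rad/s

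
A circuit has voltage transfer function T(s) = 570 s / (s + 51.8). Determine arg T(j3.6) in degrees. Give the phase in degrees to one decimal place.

∠(j3.6) = 90.00°
∠(j3.6 + 51.8) = arctan(3.6/51.8) = 3.98°
∠T(j3.6) = 90.00° − 3.98° = 86.02°

86.0°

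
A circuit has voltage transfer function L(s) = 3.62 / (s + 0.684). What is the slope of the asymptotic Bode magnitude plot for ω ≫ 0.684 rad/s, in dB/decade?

With 0 zeros and 1 pole, the high-frequency asymptotic slope is 20 × (0 − 1) = -20 dB/decade.

-20 dB/decade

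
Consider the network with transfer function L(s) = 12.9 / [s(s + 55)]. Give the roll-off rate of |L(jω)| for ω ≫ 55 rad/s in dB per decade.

With 0 zeros and 2 poles, the high-frequency asymptotic slope is 20 × (0 − 2) = -40 dB/decade.

-40 dB/decade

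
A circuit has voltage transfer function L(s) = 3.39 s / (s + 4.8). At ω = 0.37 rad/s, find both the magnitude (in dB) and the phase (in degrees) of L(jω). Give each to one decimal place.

|j0.37| = 0.37
|j0.37 + 4.8| = √(0.37² + 4.8²) = 4.814
|L(j0.37)| = 3.39 × 0.37 / 4.814 = 0.26054
20 log₁₀(0.26054) = -11.68 dB
∠(j0.37) = 90.00°
∠(j0.37 + 4.8) = arctan(0.37/4.8) = 4.41°
∠L(j0.37) = 90.00° − 4.41° = 85.59°

|L| = -11.7 dB, ∠L = 85.6 deg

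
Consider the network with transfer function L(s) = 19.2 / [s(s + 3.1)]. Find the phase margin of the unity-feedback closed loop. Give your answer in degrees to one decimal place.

38.7°

Gain crossover: |L(jω)| = 1 at ω ≈ 3.87 rad/s.
∠L(j3.87) = −90° − arctan(3.87/3.1) ≈ -141.31°
PM = 180° + (-141.31°) = 38.69°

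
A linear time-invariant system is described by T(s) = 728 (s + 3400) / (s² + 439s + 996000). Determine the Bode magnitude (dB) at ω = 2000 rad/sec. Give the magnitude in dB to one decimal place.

|j2000 + 3400| = √(2000² + 3400²) = 3945
|(j2000)² + 439(j2000) + 996000| = |-3.004e+06 + j8.78e+05| = 3.13e+06
|T(j2000)| = 728 × 3945 / 3.13e+06 = 0.91756
20 log₁₀(0.91756) = -0.75 dB

-0.7 dB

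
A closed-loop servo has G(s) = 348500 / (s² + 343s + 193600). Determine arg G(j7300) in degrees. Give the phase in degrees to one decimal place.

-177.3°

∠[(j7300)² + 343(j7300) + 193600] = ∠[-5.3096e+07 + j2.5039e+06] = 177.30°
∠G(j7300) = −177.30° = -177.30°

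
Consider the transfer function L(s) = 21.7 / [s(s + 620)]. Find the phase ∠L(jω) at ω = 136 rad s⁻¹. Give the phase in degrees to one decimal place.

-102.4°

∠(j136 + 620) = arctan(136/620) = 12.37°
∠(j136) = 90.00°
∠L(j136) = − (12.37° + 90.00°) = -102.37°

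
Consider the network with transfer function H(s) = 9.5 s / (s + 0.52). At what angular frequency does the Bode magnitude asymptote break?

The single real pole at s = −0.52 gives a corner at ω = 0.52 rad/sec.

0.52 rad/sec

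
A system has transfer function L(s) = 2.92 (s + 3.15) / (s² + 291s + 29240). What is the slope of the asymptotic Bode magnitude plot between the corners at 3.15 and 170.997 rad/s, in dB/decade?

20 dB/decade

In this band the factors already past their corner are: zero at 3.15; net slope = 20 dB/decade.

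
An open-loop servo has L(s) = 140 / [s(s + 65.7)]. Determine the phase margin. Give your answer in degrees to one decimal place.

88.1°

Gain crossover: |L(jω)| = 1 at ω ≈ 2.13 rad/s.
∠L(j2.13) = −90° − arctan(2.13/65.7) ≈ -91.86°
PM = 180° + (-91.86°) = 88.14°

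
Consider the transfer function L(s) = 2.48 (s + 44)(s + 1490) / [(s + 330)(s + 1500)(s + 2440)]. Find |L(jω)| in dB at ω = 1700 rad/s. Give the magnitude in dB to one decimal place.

|j1700 + 44| = √(1700² + 44²) = 1701
|j1700 + 1490| = √(1700² + 1490²) = 2261
|j1700 + 330| = √(1700² + 330²) = 1732
|j1700 + 1500| = √(1700² + 1500²) = 2267
|j1700 + 2440| = √(1700² + 2440²) = 2974
|L(j1700)| = 2.48 × 1701 × 2261 / (1732 × 2267 × 2974) = 0.00081655
20 log₁₀(0.00081655) = -61.76 dB

-61.8 dB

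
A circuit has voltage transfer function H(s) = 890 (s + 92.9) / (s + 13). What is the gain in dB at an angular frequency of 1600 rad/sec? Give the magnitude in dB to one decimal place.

59.0 dB

|j1600 + 92.9| = √(1600² + 92.9²) = 1603
|j1600 + 13| = √(1600² + 13²) = 1600
|H(j1600)| = 890 × 1603 / 1600 = 891.47
20 log₁₀(891.47) = 59.00 dB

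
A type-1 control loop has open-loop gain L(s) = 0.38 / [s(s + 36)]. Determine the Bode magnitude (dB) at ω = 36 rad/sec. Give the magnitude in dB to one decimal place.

|j36 + 36| = √(36² + 36²) = 50.91
|j36| = 36
|L(j36)| = 0.38 / (50.91 × 36) = 0.00020733
20 log₁₀(0.00020733) = -73.67 dB

-73.7 dB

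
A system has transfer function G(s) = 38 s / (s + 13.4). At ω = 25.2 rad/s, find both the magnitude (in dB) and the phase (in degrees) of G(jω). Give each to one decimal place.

|j25.2| = 25.2
|j25.2 + 13.4| = √(25.2² + 13.4²) = 28.54
|G(j25.2)| = 38 × 25.2 / 28.54 = 33.551
20 log₁₀(33.551) = 30.51 dB
∠(j25.2) = 90.00°
∠(j25.2 + 13.4) = arctan(25.2/13.4) = 62.00°
∠G(j25.2) = 90.00° − 62.00° = 28.00°

|G| = 30.5 dB, ∠G = 28.0°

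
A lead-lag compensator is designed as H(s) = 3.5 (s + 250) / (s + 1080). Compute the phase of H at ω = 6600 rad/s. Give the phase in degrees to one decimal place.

∠(j6600 + 250) = arctan(6600/250) = 87.83°
∠(j6600 + 1080) = arctan(6600/1080) = 80.71°
∠H(j6600) = 87.83° − 80.71° = 7.12°

7.1°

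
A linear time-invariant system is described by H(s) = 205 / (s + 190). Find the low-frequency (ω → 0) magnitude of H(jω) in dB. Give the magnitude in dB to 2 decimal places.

H(0) = 205 / 190 = 1.0789
20 log₁₀(1.0789) = 0.660 dB

0.66 dB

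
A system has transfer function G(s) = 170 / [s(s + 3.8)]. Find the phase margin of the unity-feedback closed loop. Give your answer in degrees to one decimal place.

16.6 deg

Gain crossover: |G(jω)| = 1 at ω ≈ 12.8 rad/s.
∠G(j12.8) = −90° − arctan(12.8/3.8) ≈ -163.42°
PM = 180° + (-163.42°) = 16.58°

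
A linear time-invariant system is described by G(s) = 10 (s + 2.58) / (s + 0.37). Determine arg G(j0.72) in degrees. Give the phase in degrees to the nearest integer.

∠(j0.72 + 2.58) = arctan(0.72/2.58) = 15.59°
∠(j0.72 + 0.37) = arctan(0.72/0.37) = 62.80°
∠G(j0.72) = 15.59° − 62.80° = -47.21°

-47 deg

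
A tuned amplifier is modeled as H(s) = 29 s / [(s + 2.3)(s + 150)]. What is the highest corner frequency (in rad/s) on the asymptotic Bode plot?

Break frequencies occur at each pole and zero magnitude: 2.3 rad/s, 150 rad/s.
The highest is 150 rad/s.

150 rad/s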